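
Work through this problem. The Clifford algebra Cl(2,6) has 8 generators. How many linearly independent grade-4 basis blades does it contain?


Number of grade-k basis blades in Cl(p,q) with n = p + q is C(n, k).
n = 2 + 6 = 8
C(8, 4) = 8! / (4! * 4!)
= 40320 / (24 * 24)
= 70


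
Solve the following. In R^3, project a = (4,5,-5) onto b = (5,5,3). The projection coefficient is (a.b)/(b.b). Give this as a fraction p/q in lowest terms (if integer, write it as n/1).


Projection coefficient = (a . b) / (b . b)
a . b = 4*5 + 5*5 + (-5)*3
= 20 + 25 + (-15) = 30
b . b = 5^2 + 5^2 + 3^2
= 25 + 25 + 9 = 59
Coefficient = 30/59
In lowest terms: 30/59


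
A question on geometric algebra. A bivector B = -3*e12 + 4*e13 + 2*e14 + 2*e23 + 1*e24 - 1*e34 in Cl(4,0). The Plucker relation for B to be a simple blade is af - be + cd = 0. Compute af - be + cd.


Plucker relation: af - be + cd
a*f = (-3)*(-1) = 3
b*e = 4*1 = 4
c*d = 2*2 = 4
af - be + cd = 3 - 4 + 4
= 3


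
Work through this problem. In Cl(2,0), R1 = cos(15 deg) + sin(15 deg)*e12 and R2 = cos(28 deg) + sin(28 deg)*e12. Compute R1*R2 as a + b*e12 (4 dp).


Same-plane rotors commute and their half-angles add:
R1*R2 = cos(a1 + a2) + sin(a1 + a2)*e12.
a1 + a2 = 15 + 28 = 43 deg
cos(43 deg) = 0.7314
sin(43 deg) = 0.6820
R1*R2 = 0.7314 + 0.6820*e12


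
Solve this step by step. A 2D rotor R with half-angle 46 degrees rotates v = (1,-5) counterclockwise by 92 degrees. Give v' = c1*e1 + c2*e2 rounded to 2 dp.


Rotor R = cos(46deg) - sin(46deg)*e12
Rotation angle theta = 2 * 46 = 92 degrees
v' = R*v*~R rotates v by theta.
cos(92deg) = -0.0349, sin(92deg) = 0.9994
v'_1 = 1*cos(92deg) - (-5)*sin(92deg)
= 1*(-0.0349) - (-5)*0.9994
= 4.96
v'_2 = 1*sin(92deg) + (-5)*cos(92deg)
= 1*0.9994 + (-5)*(-0.0349)
= 1.17
v' = 4.96*e1 + 1.17*e2


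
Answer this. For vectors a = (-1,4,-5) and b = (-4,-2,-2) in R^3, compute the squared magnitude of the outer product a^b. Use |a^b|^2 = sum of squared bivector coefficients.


a wedge b = (a1*b2 - a2*b1)*e12 + (a1*b3 - a3*b1)*e13 + (a2*b3 - a3*b2)*e23
e12 coeff: (-1)*(-2) - 4*(-4) = 2 - (-16) = 18
e13 coeff: (-1)*(-2) - (-5)*(-4) = 2 - 20 = -18
e23 coeff: 4*(-2) - (-5)*(-2) = -8 - 10 = -18
|a wedge b|^2 = 18^2 + (-18)^2 + (-18)^2
= 324 + 324 + 324
= 972


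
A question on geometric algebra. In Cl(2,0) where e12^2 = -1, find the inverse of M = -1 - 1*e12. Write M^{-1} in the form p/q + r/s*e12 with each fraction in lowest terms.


M = -1 - 1*e12, where e12^2 = -1.
Since M commutes with its reverse ~M = a - b*e12, M * ~M = a^2 - b^2*e12^2 = a^2 + b^2.
So M^{-1} = ~M / (a^2 + b^2) = (a - b*e12)/(a^2 + b^2).
a^2 + b^2 = 1 + 1 = 2
Scalar part = -1/2 = -1/2
Bivector coeff = 1/2 = 1/2
M^{-1} = -1/2 + 1/2*e12


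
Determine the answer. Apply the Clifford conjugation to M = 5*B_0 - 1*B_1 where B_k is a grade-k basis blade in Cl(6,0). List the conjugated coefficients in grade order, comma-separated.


Clifford conjugate sign for grade k: (-1)^(k(k+1)/2)
Grade 0: (-1)^(0*1/2) = (-1)^0 = 1, coeff 5 -> 5
Grade 1: (-1)^(1*2/2) = (-1)^1 = -1, coeff -1 -> 1
Conjugated coefficients: 5, 1


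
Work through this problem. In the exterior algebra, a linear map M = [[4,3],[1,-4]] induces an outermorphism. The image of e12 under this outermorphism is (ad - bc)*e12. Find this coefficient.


The outermorphism of a linear map f sends e1^e2 to f(e1)^f(e2).
f(e1) = 4*e1 + 1*e2
f(e2) = 3*e1 - 4*e2
f(e1) ^ f(e2) = (4*e1 + 1*e2) ^ (3*e1 - 4*e2)
= 4*(-4)*e12 + 1*3*e21
= (-16 - 3)*e12
= -19*e12
Coefficient = -19


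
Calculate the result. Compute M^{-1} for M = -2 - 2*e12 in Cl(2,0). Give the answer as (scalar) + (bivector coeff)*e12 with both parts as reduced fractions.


M = -2 - 2*e12, where e12^2 = -1.
Since M commutes with its reverse ~M = a - b*e12, M * ~M = a^2 - b^2*e12^2 = a^2 + b^2.
So M^{-1} = ~M / (a^2 + b^2) = (a - b*e12)/(a^2 + b^2).
a^2 + b^2 = 4 + 4 = 8
Scalar part = -2/8 = -1/4
Bivector coeff = 2/8 = 1/4
M^{-1} = -1/4 + 1/4*e12


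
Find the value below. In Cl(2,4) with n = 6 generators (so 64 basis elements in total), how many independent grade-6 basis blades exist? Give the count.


Number of grade-k basis blades in Cl(p,q) with n = p + q is C(n, k).
n = 2 + 4 = 6
C(6, 6) = 6! / (6! * 0!)
= 720 / (720 * 1)
= 1


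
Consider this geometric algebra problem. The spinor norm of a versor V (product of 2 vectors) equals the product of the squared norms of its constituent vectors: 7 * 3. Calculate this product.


Spinor norm N(V) = |v1|^2 * |v2|^2 * ... * |v2|^2
= 7 * 3
Running product: 7, 21
N(V) = 21


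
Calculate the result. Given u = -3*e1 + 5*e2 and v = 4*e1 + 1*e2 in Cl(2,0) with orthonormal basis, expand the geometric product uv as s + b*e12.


Expand: (-3*e1 + 5*e2)(4*e1 + 1*e2)
= (-3)*4*e1e1 + (-3)*1*e1e2 + 5*4*e2e1 + 5*1*e2e2
Using e1^2 = e2^2 = 1, e2e1 = -e1e2:
Scalar part s = (-3)*4 + 5*1 = -12 + 5 = -7
Bivector part b = (-3)*1 - 5*4 = -3 - 20 = -23
uv = -7 - 23*e12


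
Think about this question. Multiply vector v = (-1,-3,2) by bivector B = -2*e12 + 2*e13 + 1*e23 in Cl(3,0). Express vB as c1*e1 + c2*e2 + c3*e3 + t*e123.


vB has grade-1 (vector) and grade-3 (trivector) parts: vB = (v _| B) + (v ^ B).
Vector part <vB>_1:
  e1: -v2*b12 - v3*b13 = -(-3)*(-2) - (2)*(2) = -10
  e2: v1*b12 - v3*b23 = (-1)*(-2) - (2)*(1) = 0
  e3: v1*b13 + v2*b23 = (-1)*(2) + (-3)*(1) = -5
Trivector part <vB>_3:
  e123: v1*b23 - v2*b13 + v3*b12 = (-1)*(1) - (-3)*(2) + (2)*(-2) = 1
vB = -10*e1 + 0*e2 - 5*e3 + 1*e123


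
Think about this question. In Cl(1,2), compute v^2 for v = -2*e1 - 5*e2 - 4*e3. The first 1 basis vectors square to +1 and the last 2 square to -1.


v^2 = sum of c_i^2 * e_i^2
Positive signature terms (e_i^2 = +1): (-2)^2 = 4
Negative signature terms (e_j^2 = -1): (-5)^2 + (-4)^2 = 41
v^2 = 4 - 41 = -37


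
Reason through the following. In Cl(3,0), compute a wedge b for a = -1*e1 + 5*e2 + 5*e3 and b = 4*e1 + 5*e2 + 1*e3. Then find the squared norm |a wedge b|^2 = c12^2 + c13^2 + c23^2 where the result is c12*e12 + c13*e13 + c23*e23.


a wedge b = (a1*b2 - a2*b1)*e12 + (a1*b3 - a3*b1)*e13 + (a2*b3 - a3*b2)*e23
e12 coeff: (-1)*5 - 5*4 = -5 - 20 = -25
e13 coeff: (-1)*1 - 5*4 = -1 - 20 = -21
e23 coeff: 5*1 - 5*5 = 5 - 25 = -20
|a wedge b|^2 = (-25)^2 + (-21)^2 + (-20)^2
= 625 + 441 + 400
= 1466


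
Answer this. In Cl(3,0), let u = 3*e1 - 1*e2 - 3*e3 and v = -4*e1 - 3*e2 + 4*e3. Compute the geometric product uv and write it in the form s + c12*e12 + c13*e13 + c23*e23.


In Cl(3,0): e_i^2 = 1, e_ie_j = -e_je_i for i != j.
Scalar part = u . v = 3*(-4) + (-1)*(-3) + (-3)*4
= -12 + 3 + (-12) = -21
e12 coeff = 3*(-3) - (-1)*(-4) = -9 - 4 = -13
e13 coeff = 3*4 - (-3)*(-4) = 12 - 12 = 0
e23 coeff = (-1)*4 - (-3)*(-3) = -4 - 9 = -13
uv = -21 - 13*e12 + 0*e13 - 13*e23


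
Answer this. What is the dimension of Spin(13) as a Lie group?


Spin(n) double-covers SO(n); both have Lie algebra so(n) of dimension n(n-1)/2.
n = 13
n(n-1) = 13 * 12 = 156
dim Spin(13) = 156/2 = 78


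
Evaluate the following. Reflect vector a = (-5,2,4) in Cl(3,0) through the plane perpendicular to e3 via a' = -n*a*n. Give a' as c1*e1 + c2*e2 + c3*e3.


Reflection formula: a' = -n*a*n, with n = e3 (unit vector, n^2 = 1).
For reflection through hyperplane perp to e3:
The component along e3 flips sign, others stay.
a = (-5, 2, 4)
a' = (-5, 2, -4)
a' = -5*e1 + 2*e2 - 4*e3


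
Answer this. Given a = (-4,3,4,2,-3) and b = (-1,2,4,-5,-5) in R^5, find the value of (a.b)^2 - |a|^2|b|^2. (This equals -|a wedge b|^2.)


a . b = (-4)*(-1) + 3*2 + 4*4 + 2*(-5) + (-3)*(-5)
= 4 + 6 + 16 + (-10) + 15 = 31
|a|^2 = (-4)^2 + 3^2 + 4^2 + 2^2 + (-3)^2 = 54
|b|^2 = (-1)^2 + 2^2 + 4^2 + (-5)^2 + (-5)^2 = 71
(a.b)^2 = 31^2 = 961
|a|^2 * |b|^2 = 54 * 71 = 3834
Result = 961 - 3834 = -2873


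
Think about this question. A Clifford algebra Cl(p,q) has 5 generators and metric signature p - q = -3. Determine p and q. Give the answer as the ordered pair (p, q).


We need p + q = 5 and p - q = -3.
Adding: 2p = 5 + (-3) = 2, so p = 1.
Then q = 5 - 1 = 4.
(p, q) = (1, 4)


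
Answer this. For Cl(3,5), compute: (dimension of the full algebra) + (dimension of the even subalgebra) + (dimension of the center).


n = 3 + 5 = 8
Total dim = 2^8 = 256
Even subalgebra dim = 2^7 = 128
n is even, so center dim = 1
Sum = 256 + 128 + 1 = 385


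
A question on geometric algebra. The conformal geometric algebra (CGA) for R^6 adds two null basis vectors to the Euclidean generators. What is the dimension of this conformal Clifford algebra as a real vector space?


The conformal model of R^6 uses Cl(7,1): the 6 Euclidean generators plus two extra orthogonal generators e+ (e+^2 = +1) and e- (e-^2 = -1), from which the null vectors e0, einf are built.
Number of generators m = 6 + 2 = 8.
dim Cl(p,q) = 2^m = 2^8 = 256


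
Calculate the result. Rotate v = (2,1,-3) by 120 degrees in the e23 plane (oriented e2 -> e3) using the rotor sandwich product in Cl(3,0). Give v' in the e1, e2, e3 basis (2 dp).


Rotor R = cos(60deg) - sin(60deg)*e23
Rotation angle theta = 2 * 60 = 120 degrees in the e23 plane (e2 -> e3).
The component perpendicular to the plane (e1) is invariant: v'_1 = v1 = 2.00
cos(120deg) = -0.5000, sin(120deg) = 0.8660
v'_2 = v2*cos(theta) - v3*sin(theta) = 1*(-0.5000) - (-3)*0.8660 = 2.10
v'_3 = v2*sin(theta) + v3*cos(theta) = 1*0.8660 + (-3)*(-0.5000) = 2.37
v' = 2.00*e1 + 2.10*e2 + 2.37*e3


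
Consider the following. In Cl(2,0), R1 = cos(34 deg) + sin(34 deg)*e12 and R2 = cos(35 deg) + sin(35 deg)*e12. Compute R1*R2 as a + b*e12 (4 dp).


Same-plane rotors commute and their half-angles add:
R1*R2 = cos(a1 + a2) + sin(a1 + a2)*e12.
a1 + a2 = 34 + 35 = 69 deg
cos(69 deg) = 0.3584
sin(69 deg) = 0.9336
R1*R2 = 0.3584 + 0.9336*e12


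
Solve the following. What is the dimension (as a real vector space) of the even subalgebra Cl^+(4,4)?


Even subalgebra dimension = 2^(n-1)
n = 4 + 4 = 8
2^(8 - 1) = 2^7 = 128
Verification: sum of C(8,k) for even k = 1 + 28 + 70 + 28 + 1 = 128
Result = 128


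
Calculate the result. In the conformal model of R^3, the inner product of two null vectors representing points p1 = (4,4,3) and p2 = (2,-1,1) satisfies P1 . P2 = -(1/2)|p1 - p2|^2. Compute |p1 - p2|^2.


p1 - p2 = (2, 5, 2)
|p1 - p2|^2 = 2^2 + 5^2 + 2^2
= 4 + 25 + 4
= 33


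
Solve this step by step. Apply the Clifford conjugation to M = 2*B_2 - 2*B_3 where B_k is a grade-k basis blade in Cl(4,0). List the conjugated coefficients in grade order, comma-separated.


Clifford conjugate sign for grade k: (-1)^(k(k+1)/2)
Grade 2: (-1)^(2*3/2) = (-1)^3 = -1, coeff 2 -> -2
Grade 3: (-1)^(3*4/2) = (-1)^6 = 1, coeff -2 -> -2
Conjugated coefficients: -2, -2


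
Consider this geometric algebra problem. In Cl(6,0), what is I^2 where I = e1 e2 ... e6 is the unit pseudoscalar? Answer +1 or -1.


The pseudoscalar I = e1...e_n (product of all n generators) of Cl(p,q) satisfies I^2 = (-1)^(q + n(n-1)/2).
p = 6, q = 0, n = p + q = 6
n(n-1)/2 = 6 * 5 / 2 = 15
Exponent = q + n(n-1)/2 = 0 + 15 = 15
I^2 = (-1)^15 = -1


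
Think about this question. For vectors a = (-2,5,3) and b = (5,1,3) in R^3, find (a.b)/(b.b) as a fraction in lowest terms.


Projection coefficient = (a . b) / (b . b)
a . b = (-2)*5 + 5*1 + 3*3
= -10 + 5 + 9 = 4
b . b = 5^2 + 1^2 + 3^2
= 25 + 1 + 9 = 35
Coefficient = 4/35
In lowest terms: 4/35


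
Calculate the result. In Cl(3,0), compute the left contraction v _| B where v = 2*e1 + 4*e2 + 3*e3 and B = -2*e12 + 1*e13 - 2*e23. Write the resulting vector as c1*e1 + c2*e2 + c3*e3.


Left contraction v _| B = <vB>_1 (grade-1 part of the geometric product vB).
Using e1_|e12 = e2, e2_|e12 = -e1, e1_|e13 = e3, e3_|e13 = -e1, e2_|e23 = e3, e3_|e23 = -e2:
e1 coeff: -v2*b12 - v3*b13 = -(4)*(-2) - (3)*(1) = 5
e2 coeff: v1*b12 - v3*b23 = (2)*(-2) - (3)*(-2) = 2
e3 coeff: v1*b13 + v2*b23 = (2)*(1) + (4)*(-2) = -6
v _| B = 5*e1 + 2*e2 - 6*e3


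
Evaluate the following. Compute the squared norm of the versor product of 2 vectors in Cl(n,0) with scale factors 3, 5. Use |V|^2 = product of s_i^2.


Each vector v_i has |v_i|^2 = s_i^2
Squared scales: 3^2 = 9, 5^2 = 25
|V|^2 = 9 * 25
= 225


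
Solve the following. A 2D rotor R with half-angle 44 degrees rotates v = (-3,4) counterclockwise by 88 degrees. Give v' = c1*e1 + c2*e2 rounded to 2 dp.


Rotor R = cos(44deg) - sin(44deg)*e12
Rotation angle theta = 2 * 44 = 88 degrees
v' = R*v*~R rotates v by theta.
cos(88deg) = 0.0349, sin(88deg) = 0.9994
v'_1 = -3*cos(88deg) - 4*sin(88deg)
= -3*0.0349 - 4*0.9994
= -4.10
v'_2 = -3*sin(88deg) + 4*cos(88deg)
= -3*0.9994 + 4*0.0349
= -2.86
v' = -4.10*e1 - 2.86*e2


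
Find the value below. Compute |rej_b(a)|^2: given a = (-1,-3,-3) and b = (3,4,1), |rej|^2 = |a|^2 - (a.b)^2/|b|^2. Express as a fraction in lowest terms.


|a|^2 = (-1)^2 + (-3)^2 + (-3)^2 = 19
|b|^2 = 3^2 + 4^2 + 1^2 = 26
a . b = (-1)*3 + (-3)*4 + (-3)*1 = -18
(a.b)^2 = (-18)^2 = 324
|rej|^2 = 19 - 324/26
= (494 - 324)/26
= 170/26
In lowest terms: 85/13


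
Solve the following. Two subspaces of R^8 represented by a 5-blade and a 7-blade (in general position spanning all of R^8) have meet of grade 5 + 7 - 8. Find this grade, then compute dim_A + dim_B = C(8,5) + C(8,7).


Meet grade = grade(A) + grade(B) - n
= 5 + 7 - 8 = 4
C(8,5) = 56
C(8,7) = 8
dim_A + dim_B = 56 + 8 = 64


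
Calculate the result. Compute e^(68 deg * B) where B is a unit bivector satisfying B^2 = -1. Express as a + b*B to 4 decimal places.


For a unit bivector B with B^2 = -1, the exponential series gives
e^(theta*B) = cos(theta) + sin(theta)*B (the GA analogue of Euler's formula).
theta = 68 degrees = 1.186824 rad
cos(68 deg) = 0.3746
sin(68 deg) = 0.9272
exp(theta*B) = 0.3746 + 0.9272*B


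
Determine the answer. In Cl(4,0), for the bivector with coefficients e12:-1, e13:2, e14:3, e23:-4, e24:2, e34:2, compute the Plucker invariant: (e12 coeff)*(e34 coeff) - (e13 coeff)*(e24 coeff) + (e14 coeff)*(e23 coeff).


Plucker relation: af - be + cd
a*f = (-1)*2 = -2
b*e = 2*2 = 4
c*d = 3*(-4) = -12
af - be + cd = -2 - 4 + (-12)
= -18


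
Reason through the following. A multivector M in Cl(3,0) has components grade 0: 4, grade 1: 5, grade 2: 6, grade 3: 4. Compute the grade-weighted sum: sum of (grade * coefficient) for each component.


Grade-weighted sum = sum of grade_k * coefficient_k
0*4 = 0
1*5 = 5
2*6 = 12
3*4 = 12
Total = 0 + 5 + 12 + 12 = 29


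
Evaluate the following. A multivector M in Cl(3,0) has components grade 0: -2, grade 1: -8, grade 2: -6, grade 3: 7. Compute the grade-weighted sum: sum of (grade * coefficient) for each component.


Grade-weighted sum = sum of grade_k * coefficient_k
0*(-2) = 0
1*(-8) = -8
2*(-6) = -12
3*7 = 21
Total = 0 + (-8) + (-12) + 21 = 1


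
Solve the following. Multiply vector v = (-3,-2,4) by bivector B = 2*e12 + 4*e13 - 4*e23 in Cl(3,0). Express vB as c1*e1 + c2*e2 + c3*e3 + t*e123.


vB has grade-1 (vector) and grade-3 (trivector) parts: vB = (v _| B) + (v ^ B).
Vector part <vB>_1:
  e1: -v2*b12 - v3*b13 = -(-2)*(2) - (4)*(4) = -12
  e2: v1*b12 - v3*b23 = (-3)*(2) - (4)*(-4) = 10
  e3: v1*b13 + v2*b23 = (-3)*(4) + (-2)*(-4) = -4
Trivector part <vB>_3:
  e123: v1*b23 - v2*b13 + v3*b12 = (-3)*(-4) - (-2)*(4) + (4)*(2) = 28
vB = -12*e1 + 10*e2 - 4*e3 + 28*e123


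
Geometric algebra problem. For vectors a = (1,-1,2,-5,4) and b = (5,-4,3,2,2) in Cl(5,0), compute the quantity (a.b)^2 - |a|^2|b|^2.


a . b = 1*5 + (-1)*(-4) + 2*3 + (-5)*2 + 4*2
= 5 + 4 + 6 + (-10) + 8 = 13
|a|^2 = 1^2 + (-1)^2 + 2^2 + (-5)^2 + 4^2 = 47
|b|^2 = 5^2 + (-4)^2 + 3^2 + 2^2 + 2^2 = 58
(a.b)^2 = 13^2 = 169
|a|^2 * |b|^2 = 47 * 58 = 2726
Result = 169 - 2726 = -2557


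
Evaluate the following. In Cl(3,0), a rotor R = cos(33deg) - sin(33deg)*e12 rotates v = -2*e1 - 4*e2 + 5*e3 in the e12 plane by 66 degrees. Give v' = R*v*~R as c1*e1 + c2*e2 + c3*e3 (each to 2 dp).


Rotor R = cos(33deg) - sin(33deg)*e12
Rotation angle theta = 2 * 33 = 66 degrees in the e12 plane (e1 -> e2).
The component perpendicular to the plane (e3) is invariant: v'_3 = v3 = 5.00
cos(66deg) = 0.4067, sin(66deg) = 0.9135
v'_1 = v1*cos(theta) - v2*sin(theta) = -2*0.4067 - (-4)*0.9135 = 2.84
v'_2 = v1*sin(theta) + v2*cos(theta) = -2*0.9135 + (-4)*0.4067 = -3.45
v' = 2.84*e1 - 3.45*e2 + 5.00*e3


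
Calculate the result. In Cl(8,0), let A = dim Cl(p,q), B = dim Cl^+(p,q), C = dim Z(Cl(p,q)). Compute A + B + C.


n = 8 + 0 = 8
Total dim = 2^8 = 256
Even subalgebra dim = 2^7 = 128
n is even, so center dim = 1
Sum = 256 + 128 + 1 = 385


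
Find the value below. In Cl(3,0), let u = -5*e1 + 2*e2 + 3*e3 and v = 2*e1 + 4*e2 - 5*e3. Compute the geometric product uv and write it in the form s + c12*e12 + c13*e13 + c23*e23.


In Cl(3,0): e_i^2 = 1, e_ie_j = -e_je_i for i != j.
Scalar part = u . v = (-5)*2 + 2*4 + 3*(-5)
= -10 + 8 + (-15) = -17
e12 coeff = (-5)*4 - 2*2 = -20 - 4 = -24
e13 coeff = (-5)*(-5) - 3*2 = 25 - 6 = 19
e23 coeff = 2*(-5) - 3*4 = -10 - 12 = -22
uv = -17 - 24*e12 + 19*e13 - 22*e23


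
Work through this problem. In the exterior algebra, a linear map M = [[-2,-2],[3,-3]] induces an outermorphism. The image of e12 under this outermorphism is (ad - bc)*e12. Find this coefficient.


The outermorphism of a linear map f sends e1^e2 to f(e1)^f(e2).
f(e1) = -2*e1 + 3*e2
f(e2) = -2*e1 - 3*e2
f(e1) ^ f(e2) = (-2*e1 + 3*e2) ^ (-2*e1 - 3*e2)
= (-2)*(-3)*e12 + 3*(-2)*e21
= (6 - (-6))*e12
= 12*e12
Coefficient = 12


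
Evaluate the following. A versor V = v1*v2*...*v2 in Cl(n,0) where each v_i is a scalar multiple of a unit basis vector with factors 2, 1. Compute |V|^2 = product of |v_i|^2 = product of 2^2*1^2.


Each vector v_i has |v_i|^2 = s_i^2
Squared scales: 2^2 = 4, 1^2 = 1
|V|^2 = 4 * 1
= 4


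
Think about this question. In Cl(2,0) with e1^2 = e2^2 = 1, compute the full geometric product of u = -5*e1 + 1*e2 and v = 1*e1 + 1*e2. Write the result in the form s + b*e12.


Expand: (-5*e1 + 1*e2)(1*e1 + 1*e2)
= (-5)*1*e1e1 + (-5)*1*e1e2 + 1*1*e2e1 + 1*1*e2e2
Using e1^2 = e2^2 = 1, e2e1 = -e1e2:
Scalar part s = (-5)*1 + 1*1 = -5 + 1 = -4
Bivector part b = (-5)*1 - 1*1 = -5 - 1 = -6
uv = -4 - 6*e12


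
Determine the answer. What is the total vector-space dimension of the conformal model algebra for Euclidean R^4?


The conformal model of R^4 uses Cl(5,1): the 4 Euclidean generators plus two extra orthogonal generators e+ (e+^2 = +1) and e- (e-^2 = -1), from which the null vectors e0, einf are built.
Number of generators m = 4 + 2 = 6.
dim Cl(p,q) = 2^m = 2^6 = 64


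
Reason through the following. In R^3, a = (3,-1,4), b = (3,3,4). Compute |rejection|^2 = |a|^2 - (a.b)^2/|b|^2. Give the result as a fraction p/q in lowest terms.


|a|^2 = 3^2 + (-1)^2 + 4^2 = 26
|b|^2 = 3^2 + 3^2 + 4^2 = 34
a . b = 3*3 + (-1)*3 + 4*4 = 22
(a.b)^2 = 22^2 = 484
|rej|^2 = 26 - 484/34
= (884 - 484)/34
= 400/34
In lowest terms: 200/17


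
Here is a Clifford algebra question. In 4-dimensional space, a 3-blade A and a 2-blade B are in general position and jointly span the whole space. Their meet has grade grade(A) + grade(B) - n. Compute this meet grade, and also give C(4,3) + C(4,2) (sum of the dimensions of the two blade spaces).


Meet grade = grade(A) + grade(B) - n
= 3 + 2 - 4 = 1
C(4,3) = 4
C(4,2) = 6
dim_A + dim_B = 4 + 6 = 10


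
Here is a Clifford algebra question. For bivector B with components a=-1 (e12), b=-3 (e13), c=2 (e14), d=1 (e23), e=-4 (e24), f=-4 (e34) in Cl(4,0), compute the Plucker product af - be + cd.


Plucker relation: af - be + cd
a*f = (-1)*(-4) = 4
b*e = (-3)*(-4) = 12
c*d = 2*1 = 2
af - be + cd = 4 - 12 + 2
= -6


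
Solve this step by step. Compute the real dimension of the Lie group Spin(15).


Spin(n) double-covers SO(n); both have Lie algebra so(n) of dimension n(n-1)/2.
n = 15
n(n-1) = 15 * 14 = 210
dim Spin(15) = 210/2 = 105


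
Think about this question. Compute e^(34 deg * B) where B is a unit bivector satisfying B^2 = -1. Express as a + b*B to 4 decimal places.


For a unit bivector B with B^2 = -1, the exponential series gives
e^(theta*B) = cos(theta) + sin(theta)*B (the GA analogue of Euler's formula).
theta = 34 degrees = 0.593412 rad
cos(34 deg) = 0.8290
sin(34 deg) = 0.5592
exp(theta*B) = 0.8290 + 0.5592*B


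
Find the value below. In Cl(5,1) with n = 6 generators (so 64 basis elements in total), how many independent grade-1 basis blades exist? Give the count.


Number of grade-k basis blades in Cl(p,q) with n = p + q is C(n, k).
n = 5 + 1 = 6
C(6, 1) = 6! / (1! * 5!)
= 720 / (1 * 120)
= 6


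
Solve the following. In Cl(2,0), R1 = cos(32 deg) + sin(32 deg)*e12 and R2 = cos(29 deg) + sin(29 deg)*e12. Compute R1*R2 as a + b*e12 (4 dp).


Same-plane rotors commute and their half-angles add:
R1*R2 = cos(a1 + a2) + sin(a1 + a2)*e12.
a1 + a2 = 32 + 29 = 61 deg
cos(61 deg) = 0.4848
sin(61 deg) = 0.8746
R1*R2 = 0.4848 + 0.8746*e12


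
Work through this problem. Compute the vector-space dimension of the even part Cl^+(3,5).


Even subalgebra dimension = 2^(n-1)
n = 3 + 5 = 8
2^(8 - 1) = 2^7 = 128
Verification: sum of C(8,k) for even k = 1 + 28 + 70 + 28 + 1 = 128
Result = 128


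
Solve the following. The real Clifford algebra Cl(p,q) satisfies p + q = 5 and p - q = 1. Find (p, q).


We need p + q = 5 and p - q = 1.
Adding: 2p = 5 + 1 = 6, so p = 3.
Then q = 5 - 3 = 2.
(p, q) = (3, 2)


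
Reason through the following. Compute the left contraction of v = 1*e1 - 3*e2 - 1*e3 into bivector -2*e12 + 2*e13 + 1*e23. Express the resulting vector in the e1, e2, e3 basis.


Left contraction v _| B = <vB>_1 (grade-1 part of the geometric product vB).
Using e1_|e12 = e2, e2_|e12 = -e1, e1_|e13 = e3, e3_|e13 = -e1, e2_|e23 = e3, e3_|e23 = -e2:
e1 coeff: -v2*b12 - v3*b13 = -(-3)*(-2) - (-1)*(2) = -4
e2 coeff: v1*b12 - v3*b23 = (1)*(-2) - (-1)*(1) = -1
e3 coeff: v1*b13 + v2*b23 = (1)*(2) + (-3)*(1) = -1
v _| B = -4*e1 - 1*e2 - 1*e3


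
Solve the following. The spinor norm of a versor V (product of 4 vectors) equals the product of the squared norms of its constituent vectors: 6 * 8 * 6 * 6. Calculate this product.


Spinor norm N(V) = |v1|^2 * |v2|^2 * ... * |v4|^2
= 6 * 8 * 6 * 6
Running product: 6, 48, 288, 1728
N(V) = 1728


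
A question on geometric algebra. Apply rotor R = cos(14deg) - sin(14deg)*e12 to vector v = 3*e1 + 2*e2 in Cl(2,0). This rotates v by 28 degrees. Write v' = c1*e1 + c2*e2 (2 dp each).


Rotor R = cos(14deg) - sin(14deg)*e12
Rotation angle theta = 2 * 14 = 28 degrees
v' = R*v*~R rotates v by theta.
cos(28deg) = 0.8829, sin(28deg) = 0.4695
v'_1 = 3*cos(28deg) - 2*sin(28deg)
= 3*0.8829 - 2*0.4695
= 1.71
v'_2 = 3*sin(28deg) + 2*cos(28deg)
= 3*0.4695 + 2*0.8829
= 3.17
v' = 1.71*e1 + 3.17*e2


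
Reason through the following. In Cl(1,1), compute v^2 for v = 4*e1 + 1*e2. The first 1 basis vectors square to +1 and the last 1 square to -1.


v^2 = sum of c_i^2 * e_i^2
Positive signature terms (e_i^2 = +1): 4^2 = 16
Negative signature terms (e_j^2 = -1): 1^2 = 1
v^2 = 16 - 1 = 15


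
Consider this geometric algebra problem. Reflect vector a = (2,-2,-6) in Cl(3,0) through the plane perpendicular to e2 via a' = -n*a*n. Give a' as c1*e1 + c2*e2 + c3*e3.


Reflection formula: a' = -n*a*n, with n = e2 (unit vector, n^2 = 1).
For reflection through hyperplane perp to e2:
The component along e2 flips sign, others stay.
a = (2, -2, -6)
a' = (2, 2, -6)
a' = 2*e1 + 2*e2 - 6*e3


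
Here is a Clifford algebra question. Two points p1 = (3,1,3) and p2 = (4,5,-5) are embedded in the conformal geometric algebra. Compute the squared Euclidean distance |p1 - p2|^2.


p1 - p2 = (-1, -4, 8)
|p1 - p2|^2 = (-1)^2 + (-4)^2 + 8^2
= 1 + 16 + 64
= 81


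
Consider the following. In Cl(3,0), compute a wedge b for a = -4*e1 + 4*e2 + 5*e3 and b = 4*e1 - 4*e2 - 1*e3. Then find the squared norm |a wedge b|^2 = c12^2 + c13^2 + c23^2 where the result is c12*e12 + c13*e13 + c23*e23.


a wedge b = (a1*b2 - a2*b1)*e12 + (a1*b3 - a3*b1)*e13 + (a2*b3 - a3*b2)*e23
e12 coeff: (-4)*(-4) - 4*4 = 16 - 16 = 0
e13 coeff: (-4)*(-1) - 5*4 = 4 - 20 = -16
e23 coeff: 4*(-1) - 5*(-4) = -4 - (-20) = 16
|a wedge b|^2 = 0^2 + (-16)^2 + 16^2
= 0 + 256 + 256
= 512


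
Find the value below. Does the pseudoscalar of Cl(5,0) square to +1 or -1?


The pseudoscalar I = e1...e_n (product of all n generators) of Cl(p,q) satisfies I^2 = (-1)^(q + n(n-1)/2).
p = 5, q = 0, n = p + q = 5
n(n-1)/2 = 5 * 4 / 2 = 10
Exponent = q + n(n-1)/2 = 0 + 10 = 10
I^2 = (-1)^10 = +1


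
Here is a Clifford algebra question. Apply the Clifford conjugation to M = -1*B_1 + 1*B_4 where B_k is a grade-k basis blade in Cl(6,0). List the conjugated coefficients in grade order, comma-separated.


Clifford conjugate sign for grade k: (-1)^(k(k+1)/2)
Grade 1: (-1)^(1*2/2) = (-1)^1 = -1, coeff -1 -> 1
Grade 4: (-1)^(4*5/2) = (-1)^10 = 1, coeff 1 -> 1
Conjugated coefficients: 1, 1


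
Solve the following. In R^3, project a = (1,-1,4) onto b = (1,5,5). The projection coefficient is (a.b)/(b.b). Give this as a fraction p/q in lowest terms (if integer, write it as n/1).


Projection coefficient = (a . b) / (b . b)
a . b = 1*1 + (-1)*5 + 4*5
= 1 + (-5) + 20 = 16
b . b = 1^2 + 5^2 + 5^2
= 1 + 25 + 25 = 51
Coefficient = 16/51
In lowest terms: 16/51


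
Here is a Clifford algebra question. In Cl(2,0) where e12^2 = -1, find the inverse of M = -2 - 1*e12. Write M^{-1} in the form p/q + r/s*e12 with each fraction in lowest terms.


M = -2 - 1*e12, where e12^2 = -1.
Since M commutes with its reverse ~M = a - b*e12, M * ~M = a^2 - b^2*e12^2 = a^2 + b^2.
So M^{-1} = ~M / (a^2 + b^2) = (a - b*e12)/(a^2 + b^2).
a^2 + b^2 = 4 + 1 = 5
Scalar part = -2/5 = -2/5
Bivector coeff = 1/5 = 1/5
M^{-1} = -2/5 + 1/5*e12


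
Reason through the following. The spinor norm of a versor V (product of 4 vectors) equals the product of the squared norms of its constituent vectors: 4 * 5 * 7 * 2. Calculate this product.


Spinor norm N(V) = |v1|^2 * |v2|^2 * ... * |v4|^2
= 4 * 5 * 7 * 2
Running product: 4, 20, 140, 280
N(V) = 280


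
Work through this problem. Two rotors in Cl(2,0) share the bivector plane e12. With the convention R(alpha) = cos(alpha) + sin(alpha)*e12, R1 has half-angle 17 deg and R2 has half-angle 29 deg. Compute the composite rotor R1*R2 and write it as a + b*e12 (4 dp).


Same-plane rotors commute and their half-angles add:
R1*R2 = cos(a1 + a2) + sin(a1 + a2)*e12.
a1 + a2 = 17 + 29 = 46 deg
cos(46 deg) = 0.6947
sin(46 deg) = 0.7193
R1*R2 = 0.6947 + 0.7193*e12


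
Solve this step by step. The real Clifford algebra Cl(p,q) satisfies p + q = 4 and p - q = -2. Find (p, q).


We need p + q = 4 and p - q = -2.
Adding: 2p = 4 + (-2) = 2, so p = 1.
Then q = 4 - 1 = 3.
(p, q) = (1, 3)


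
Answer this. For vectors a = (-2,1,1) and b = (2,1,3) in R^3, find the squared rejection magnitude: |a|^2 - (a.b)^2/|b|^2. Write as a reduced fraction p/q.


|a|^2 = (-2)^2 + 1^2 + 1^2 = 6
|b|^2 = 2^2 + 1^2 + 3^2 = 14
a . b = (-2)*2 + 1*1 + 1*3 = 0
(a.b)^2 = 0^2 = 0
|rej|^2 = 6 - 0/14
= (84 - 0)/14
= 84/14
In lowest terms: 6/1


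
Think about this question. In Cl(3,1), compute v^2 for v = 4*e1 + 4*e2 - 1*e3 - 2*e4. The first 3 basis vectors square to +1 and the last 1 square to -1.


v^2 = sum of c_i^2 * e_i^2
Positive signature terms (e_i^2 = +1): 4^2 + 4^2 + (-1)^2 = 33
Negative signature terms (e_j^2 = -1): (-2)^2 = 4
v^2 = 33 - 4 = 29


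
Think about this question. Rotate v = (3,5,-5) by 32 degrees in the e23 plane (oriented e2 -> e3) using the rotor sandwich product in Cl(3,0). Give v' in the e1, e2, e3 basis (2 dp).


Rotor R = cos(16deg) - sin(16deg)*e23
Rotation angle theta = 2 * 16 = 32 degrees in the e23 plane (e2 -> e3).
The component perpendicular to the plane (e1) is invariant: v'_1 = v1 = 3.00
cos(32deg) = 0.8480, sin(32deg) = 0.5299
v'_2 = v2*cos(theta) - v3*sin(theta) = 5*0.8480 - (-5)*0.5299 = 6.89
v'_3 = v2*sin(theta) + v3*cos(theta) = 5*0.5299 + (-5)*0.8480 = -1.59
v' = 3.00*e1 + 6.89*e2 - 1.59*e3


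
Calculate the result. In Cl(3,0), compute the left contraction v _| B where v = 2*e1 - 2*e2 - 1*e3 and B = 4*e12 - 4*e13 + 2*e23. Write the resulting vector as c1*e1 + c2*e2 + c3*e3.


Left contraction v _| B = <vB>_1 (grade-1 part of the geometric product vB).
Using e1_|e12 = e2, e2_|e12 = -e1, e1_|e13 = e3, e3_|e13 = -e1, e2_|e23 = e3, e3_|e23 = -e2:
e1 coeff: -v2*b12 - v3*b13 = -(-2)*(4) - (-1)*(-4) = 4
e2 coeff: v1*b12 - v3*b23 = (2)*(4) - (-1)*(2) = 10
e3 coeff: v1*b13 + v2*b23 = (2)*(-4) + (-2)*(2) = -12
v _| B = 4*e1 + 10*e2 - 12*e3


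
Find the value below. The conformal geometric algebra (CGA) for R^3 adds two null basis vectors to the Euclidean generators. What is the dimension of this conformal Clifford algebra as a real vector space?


The conformal model of R^3 uses Cl(4,1): the 3 Euclidean generators plus two extra orthogonal generators e+ (e+^2 = +1) and e- (e-^2 = -1), from which the null vectors e0, einf are built.
Number of generators m = 3 + 2 = 5.
dim Cl(p,q) = 2^m = 2^5 = 32


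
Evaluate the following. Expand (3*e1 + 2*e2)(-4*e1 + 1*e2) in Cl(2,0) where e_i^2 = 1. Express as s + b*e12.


Expand: (3*e1 + 2*e2)(-4*e1 + 1*e2)
= 3*(-4)*e1e1 + 3*1*e1e2 + 2*(-4)*e2e1 + 2*1*e2e2
Using e1^2 = e2^2 = 1, e2e1 = -e1e2:
Scalar part s = 3*(-4) + 2*1 = -12 + 2 = -10
Bivector part b = 3*1 - 2*(-4) = 3 - (-8) = 11
uv = -10 + 11*e12


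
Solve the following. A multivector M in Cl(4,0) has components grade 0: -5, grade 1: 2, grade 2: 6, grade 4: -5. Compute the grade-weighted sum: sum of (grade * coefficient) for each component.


Grade-weighted sum = sum of grade_k * coefficient_k
0*(-5) = 0
1*2 = 2
2*6 = 12
4*(-5) = -20
Total = 0 + 2 + 12 + (-20) = -6


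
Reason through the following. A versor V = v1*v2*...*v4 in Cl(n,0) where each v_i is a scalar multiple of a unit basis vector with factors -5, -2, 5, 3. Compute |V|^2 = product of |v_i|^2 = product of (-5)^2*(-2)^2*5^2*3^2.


Each vector v_i has |v_i|^2 = s_i^2
Squared scales: (-5)^2 = 25, (-2)^2 = 4, 5^2 = 25, 3^2 = 9
|V|^2 = 25 * 4 * 25 * 9
= 22500


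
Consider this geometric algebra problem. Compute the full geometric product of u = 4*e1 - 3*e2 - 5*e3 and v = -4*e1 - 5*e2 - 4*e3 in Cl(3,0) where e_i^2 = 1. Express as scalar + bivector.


In Cl(3,0): e_i^2 = 1, e_ie_j = -e_je_i for i != j.
Scalar part = u . v = 4*(-4) + (-3)*(-5) + (-5)*(-4)
= -16 + 15 + 20 = 19
e12 coeff = 4*(-5) - (-3)*(-4) = -20 - 12 = -32
e13 coeff = 4*(-4) - (-5)*(-4) = -16 - 20 = -36
e23 coeff = (-3)*(-4) - (-5)*(-5) = 12 - 25 = -13
uv = 19 - 32*e12 - 36*e13 - 13*e23


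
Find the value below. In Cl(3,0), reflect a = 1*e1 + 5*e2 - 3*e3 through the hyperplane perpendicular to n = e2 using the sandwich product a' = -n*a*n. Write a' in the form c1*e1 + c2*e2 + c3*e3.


Reflection formula: a' = -n*a*n, with n = e2 (unit vector, n^2 = 1).
For reflection through hyperplane perp to e2:
The component along e2 flips sign, others stay.
a = (1, 5, -3)
a' = (1, -5, -3)
a' = 1*e1 - 5*e2 - 3*e3


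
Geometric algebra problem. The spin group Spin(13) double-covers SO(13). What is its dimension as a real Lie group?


Spin(n) double-covers SO(n); both have Lie algebra so(n) of dimension n(n-1)/2.
n = 13
n(n-1) = 13 * 12 = 156
dim Spin(13) = 156/2 = 78


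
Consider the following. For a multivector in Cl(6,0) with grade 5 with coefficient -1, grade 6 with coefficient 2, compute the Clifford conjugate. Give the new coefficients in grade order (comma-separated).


Clifford conjugate sign for grade k: (-1)^(k(k+1)/2)
Grade 5: (-1)^(5*6/2) = (-1)^15 = -1, coeff -1 -> 1
Grade 6: (-1)^(6*7/2) = (-1)^21 = -1, coeff 2 -> -2
Conjugated coefficients: 1, -2


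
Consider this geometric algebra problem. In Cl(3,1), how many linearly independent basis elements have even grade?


Even subalgebra dimension = 2^(n-1)
n = 3 + 1 = 4
2^(4 - 1) = 2^3 = 8
Verification: sum of C(4,k) for even k = 1 + 6 + 1 = 8
Result = 8


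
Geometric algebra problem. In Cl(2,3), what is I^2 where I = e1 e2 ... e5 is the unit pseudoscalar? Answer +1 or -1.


The pseudoscalar I = e1...e_n (product of all n generators) of Cl(p,q) satisfies I^2 = (-1)^(q + n(n-1)/2).
p = 2, q = 3, n = p + q = 5
n(n-1)/2 = 5 * 4 / 2 = 10
Exponent = q + n(n-1)/2 = 3 + 10 = 13
I^2 = (-1)^13 = -1


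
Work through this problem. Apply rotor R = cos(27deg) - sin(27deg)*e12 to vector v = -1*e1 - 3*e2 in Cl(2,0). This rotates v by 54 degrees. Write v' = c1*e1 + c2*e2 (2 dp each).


Rotor R = cos(27deg) - sin(27deg)*e12
Rotation angle theta = 2 * 27 = 54 degrees
v' = R*v*~R rotates v by theta.
cos(54deg) = 0.5878, sin(54deg) = 0.8090
v'_1 = -1*cos(54deg) - (-3)*sin(54deg)
= -1*0.5878 - (-3)*0.8090
= 1.84
v'_2 = -1*sin(54deg) + (-3)*cos(54deg)
= -1*0.8090 + (-3)*0.5878
= -2.57
v' = 1.84*e1 - 2.57*e2


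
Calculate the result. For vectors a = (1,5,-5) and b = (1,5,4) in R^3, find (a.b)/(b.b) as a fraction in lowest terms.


Projection coefficient = (a . b) / (b . b)
a . b = 1*1 + 5*5 + (-5)*4
= 1 + 25 + (-20) = 6
b . b = 1^2 + 5^2 + 4^2
= 1 + 25 + 16 = 42
Coefficient = 6/42
In lowest terms: 1/7


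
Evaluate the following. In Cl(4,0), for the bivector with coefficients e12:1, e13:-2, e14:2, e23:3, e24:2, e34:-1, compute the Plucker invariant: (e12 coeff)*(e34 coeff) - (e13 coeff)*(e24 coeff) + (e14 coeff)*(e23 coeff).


Plucker relation: af - be + cd
a*f = 1*(-1) = -1
b*e = (-2)*2 = -4
c*d = 2*3 = 6
af - be + cd = -1 - (-4) + 6
= 9


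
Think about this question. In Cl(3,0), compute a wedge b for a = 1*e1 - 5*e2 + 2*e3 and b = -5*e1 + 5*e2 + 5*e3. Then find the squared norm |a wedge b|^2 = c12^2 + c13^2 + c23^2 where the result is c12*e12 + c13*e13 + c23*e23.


a wedge b = (a1*b2 - a2*b1)*e12 + (a1*b3 - a3*b1)*e13 + (a2*b3 - a3*b2)*e23
e12 coeff: 1*5 - (-5)*(-5) = 5 - 25 = -20
e13 coeff: 1*5 - 2*(-5) = 5 - (-10) = 15
e23 coeff: (-5)*5 - 2*5 = -25 - 10 = -35
|a wedge b|^2 = (-20)^2 + 15^2 + (-35)^2
= 400 + 225 + 1225
= 1850


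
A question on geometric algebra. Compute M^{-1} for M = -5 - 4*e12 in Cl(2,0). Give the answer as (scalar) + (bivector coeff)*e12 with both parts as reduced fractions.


M = -5 - 4*e12, where e12^2 = -1.
Since M commutes with its reverse ~M = a - b*e12, M * ~M = a^2 - b^2*e12^2 = a^2 + b^2.
So M^{-1} = ~M / (a^2 + b^2) = (a - b*e12)/(a^2 + b^2).
a^2 + b^2 = 25 + 16 = 41
Scalar part = -5/41 = -5/41
Bivector coeff = 4/41 = 4/41
M^{-1} = -5/41 + 4/41*e12


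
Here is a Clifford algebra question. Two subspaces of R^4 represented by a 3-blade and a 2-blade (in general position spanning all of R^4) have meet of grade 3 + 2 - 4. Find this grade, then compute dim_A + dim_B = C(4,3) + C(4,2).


Meet grade = grade(A) + grade(B) - n
= 3 + 2 - 4 = 1
C(4,3) = 4
C(4,2) = 6
dim_A + dim_B = 4 + 6 = 10


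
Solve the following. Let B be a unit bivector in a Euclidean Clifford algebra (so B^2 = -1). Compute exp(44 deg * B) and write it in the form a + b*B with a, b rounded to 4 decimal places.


For a unit bivector B with B^2 = -1, the exponential series gives
e^(theta*B) = cos(theta) + sin(theta)*B (the GA analogue of Euler's formula).
theta = 44 degrees = 0.767945 rad
cos(44 deg) = 0.7193
sin(44 deg) = 0.6947
exp(theta*B) = 0.7193 + 0.6947*B


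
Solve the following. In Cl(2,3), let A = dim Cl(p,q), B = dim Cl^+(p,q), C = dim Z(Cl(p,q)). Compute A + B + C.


n = 2 + 3 = 5
Total dim = 2^5 = 32
Even subalgebra dim = 2^4 = 16
n is odd, so center dim = 2
Sum = 32 + 16 + 2 = 50


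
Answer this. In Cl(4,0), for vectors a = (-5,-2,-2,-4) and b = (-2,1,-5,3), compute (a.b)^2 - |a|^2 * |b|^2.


a . b = (-5)*(-2) + (-2)*1 + (-2)*(-5) + (-4)*3
= 10 + (-2) + 10 + (-12) = 6
|a|^2 = (-5)^2 + (-2)^2 + (-2)^2 + (-4)^2 = 49
|b|^2 = (-2)^2 + 1^2 + (-5)^2 + 3^2 = 39
(a.b)^2 = 6^2 = 36
|a|^2 * |b|^2 = 49 * 39 = 1911
Result = 36 - 1911 = -1875


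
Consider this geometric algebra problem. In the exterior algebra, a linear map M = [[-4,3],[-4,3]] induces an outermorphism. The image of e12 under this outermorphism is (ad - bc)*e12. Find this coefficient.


The outermorphism of a linear map f sends e1^e2 to f(e1)^f(e2).
f(e1) = -4*e1 - 4*e2
f(e2) = 3*e1 + 3*e2
f(e1) ^ f(e2) = (-4*e1 - 4*e2) ^ (3*e1 + 3*e2)
= (-4)*3*e12 + (-4)*3*e21
= (-12 - (-12))*e12
= 0*e12
Coefficient = 0


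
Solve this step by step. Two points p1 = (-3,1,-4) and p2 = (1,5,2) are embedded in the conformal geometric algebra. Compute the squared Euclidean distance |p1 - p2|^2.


p1 - p2 = (-4, -4, -6)
|p1 - p2|^2 = (-4)^2 + (-4)^2 + (-6)^2
= 16 + 16 + 36
= 68


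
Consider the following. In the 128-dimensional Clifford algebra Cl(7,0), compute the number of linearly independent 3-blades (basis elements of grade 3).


Number of grade-k basis blades in Cl(p,q) with n = p + q is C(n, k).
n = 7 + 0 = 7
C(7, 3) = 7! / (3! * 4!)
= 5040 / (6 * 24)
= 35


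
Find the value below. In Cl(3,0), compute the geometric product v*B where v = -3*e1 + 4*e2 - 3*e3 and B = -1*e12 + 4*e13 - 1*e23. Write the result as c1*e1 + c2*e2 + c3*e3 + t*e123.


vB has grade-1 (vector) and grade-3 (trivector) parts: vB = (v _| B) + (v ^ B).
Vector part <vB>_1:
  e1: -v2*b12 - v3*b13 = -(4)*(-1) - (-3)*(4) = 16
  e2: v1*b12 - v3*b23 = (-3)*(-1) - (-3)*(-1) = 0
  e3: v1*b13 + v2*b23 = (-3)*(4) + (4)*(-1) = -16
Trivector part <vB>_3:
  e123: v1*b23 - v2*b13 + v3*b12 = (-3)*(-1) - (4)*(4) + (-3)*(-1) = -10
vB = 16*e1 + 0*e2 - 16*e3 - 10*e123


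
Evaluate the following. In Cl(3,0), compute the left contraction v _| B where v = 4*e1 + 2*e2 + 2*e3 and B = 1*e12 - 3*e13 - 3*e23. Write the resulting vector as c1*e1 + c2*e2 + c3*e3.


Left contraction v _| B = <vB>_1 (grade-1 part of the geometric product vB).
Using e1_|e12 = e2, e2_|e12 = -e1, e1_|e13 = e3, e3_|e13 = -e1, e2_|e23 = e3, e3_|e23 = -e2:
e1 coeff: -v2*b12 - v3*b13 = -(2)*(1) - (2)*(-3) = 4
e2 coeff: v1*b12 - v3*b23 = (4)*(1) - (2)*(-3) = 10
e3 coeff: v1*b13 + v2*b23 = (4)*(-3) + (2)*(-3) = -18
v _| B = 4*e1 + 10*e2 - 18*e3


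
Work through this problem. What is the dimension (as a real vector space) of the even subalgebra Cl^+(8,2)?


Even subalgebra dimension = 2^(n-1)
n = 8 + 2 = 10
2^(10 - 1) = 2^9 = 512
Verification: sum of C(10,k) for even k = 1 + 45 + 210 + 210 + 45 + 1 = 512
Result = 512


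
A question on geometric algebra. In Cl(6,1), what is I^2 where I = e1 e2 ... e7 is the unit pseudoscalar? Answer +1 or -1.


The pseudoscalar I = e1...e_n (product of all n generators) of Cl(p,q) satisfies I^2 = (-1)^(q + n(n-1)/2).
p = 6, q = 1, n = p + q = 7
n(n-1)/2 = 7 * 6 / 2 = 21
Exponent = q + n(n-1)/2 = 1 + 21 = 22
I^2 = (-1)^22 = +1


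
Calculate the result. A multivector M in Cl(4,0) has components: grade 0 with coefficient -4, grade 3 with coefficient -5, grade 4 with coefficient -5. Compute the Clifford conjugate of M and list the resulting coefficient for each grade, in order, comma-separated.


Clifford conjugate sign for grade k: (-1)^(k(k+1)/2)
Grade 0: (-1)^(0*1/2) = (-1)^0 = 1, coeff -4 -> -4
Grade 3: (-1)^(3*4/2) = (-1)^6 = 1, coeff -5 -> -5
Grade 4: (-1)^(4*5/2) = (-1)^10 = 1, coeff -5 -> -5
Conjugated coefficients: -4, -5, -5


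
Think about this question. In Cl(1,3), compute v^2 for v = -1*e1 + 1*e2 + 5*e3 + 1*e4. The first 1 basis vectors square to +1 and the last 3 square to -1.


v^2 = sum of c_i^2 * e_i^2
Positive signature terms (e_i^2 = +1): (-1)^2 = 1
Negative signature terms (e_j^2 = -1): 1^2 + 5^2 + 1^2 = 27
v^2 = 1 - 27 = -26


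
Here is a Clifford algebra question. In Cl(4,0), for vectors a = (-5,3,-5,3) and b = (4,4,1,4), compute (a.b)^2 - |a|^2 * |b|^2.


a . b = (-5)*4 + 3*4 + (-5)*1 + 3*4
= -20 + 12 + (-5) + 12 = -1
|a|^2 = (-5)^2 + 3^2 + (-5)^2 + 3^2 = 68
|b|^2 = 4^2 + 4^2 + 1^2 + 4^2 = 49
(a.b)^2 = (-1)^2 = 1
|a|^2 * |b|^2 = 68 * 49 = 3332
Result = 1 - 3332 = -3331


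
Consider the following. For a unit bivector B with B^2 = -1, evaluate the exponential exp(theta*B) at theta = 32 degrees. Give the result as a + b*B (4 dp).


For a unit bivector B with B^2 = -1, the exponential series gives
e^(theta*B) = cos(theta) + sin(theta)*B (the GA analogue of Euler's formula).
theta = 32 degrees = 0.558505 rad
cos(32 deg) = 0.8480
sin(32 deg) = 0.5299
exp(theta*B) = 0.8480 + 0.5299*B
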